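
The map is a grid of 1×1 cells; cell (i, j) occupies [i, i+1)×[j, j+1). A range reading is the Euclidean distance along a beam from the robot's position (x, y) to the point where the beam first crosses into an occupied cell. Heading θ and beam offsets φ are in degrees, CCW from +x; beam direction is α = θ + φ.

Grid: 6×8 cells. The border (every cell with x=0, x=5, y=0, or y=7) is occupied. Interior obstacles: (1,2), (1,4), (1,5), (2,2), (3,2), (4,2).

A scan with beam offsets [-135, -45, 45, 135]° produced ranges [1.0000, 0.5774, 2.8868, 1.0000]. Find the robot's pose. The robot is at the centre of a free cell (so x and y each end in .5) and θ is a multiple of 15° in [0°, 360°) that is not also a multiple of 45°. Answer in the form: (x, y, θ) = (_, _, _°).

(x, y, θ) = (2.5, 3.5, 345°)

Candidates: 18 free-cell centres × 16 headings = 288 poses. Raycast each; keep the one whose scan matches to 4 dp.
  (3.5, 3.5, 210°): beam 1 = 3.6235 ≠ 1.0000 ✗
  (3.5, 4.5, 195°): beam 1 = 2.8868 ≠ 1.0000 ✗
  (4.5, 6.5, 300°): beam 1 = 1.9319 ≠ 1.0000 ✗
  …
  (2.5, 3.5, 345°): r_1=1.0000, r_2=0.5774, r_3=2.8868, r_4=1.0000 — all match ✓
No second candidate reproduces the full scan.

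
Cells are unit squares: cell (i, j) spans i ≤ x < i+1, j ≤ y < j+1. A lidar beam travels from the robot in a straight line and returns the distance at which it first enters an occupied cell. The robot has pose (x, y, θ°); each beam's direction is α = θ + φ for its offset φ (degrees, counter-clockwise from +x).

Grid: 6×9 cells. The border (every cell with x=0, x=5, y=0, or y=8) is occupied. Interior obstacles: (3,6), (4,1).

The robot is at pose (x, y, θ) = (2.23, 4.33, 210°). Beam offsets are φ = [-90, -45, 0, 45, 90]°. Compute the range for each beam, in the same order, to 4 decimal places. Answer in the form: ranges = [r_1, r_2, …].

beam 1: φ=-90°, α=120°
  direction (-0.5000, 0.8660); cell (2,4); t to first gridline: x 0.4600, y 0.7736 (then +2.0000 / +1.1547)
    (1,4) via x @ 0.4600
    (1,5) via y @ 0.7736
    (1,6) via y @ 1.9283
    (0,6) via x @ 2.4600  # hit
  → r_1 = 2.4600
beam 2: φ=-45°, α=165°
  direction (-0.9659, 0.2588); cell (2,4); t to first gridline: x 0.2381, y 2.5887 (then +1.0353 / +3.8637)
    (1,4) via x @ 0.2381
    (0,4) via x @ 1.2734  # hit
  → r_2 = 1.2734
beam 3: φ=0°, α=210°
  direction (-0.8660, -0.5000); cell (2,4); t to first gridline: x 0.2656, y 0.6600 (then +1.1547 / +2.0000)
    (1,4) via x @ 0.2656
    (1,3) via y @ 0.6600
    (0,3) via x @ 1.4203  # hit
  → r_3 = 1.4203
beam 4: φ=45°, α=255°
  direction (-0.2588, -0.9659); cell (2,4); t to first gridline: x 0.8887, y 0.3416 (then +3.8637 / +1.0353)
    (2,3) via y @ 0.3416
    (1,3) via x @ 0.8887
    (1,2) via y @ 1.3769
    (1,1) via y @ 2.4122
    (1,0) via y @ 3.4475  # hit
  → r_4 = 3.4475
beam 5: φ=90°, α=300°
  direction (0.5000, -0.8660); cell (2,4); t to first gridline: x 1.5400, y 0.3811 (then +2.0000 / +1.1547)
    (2,3) via y @ 0.3811
    (2,2) via y @ 1.5358
    (3,2) via x @ 1.5400
    (3,1) via y @ 2.6905
    (4,1) via x @ 3.5400  # hit
  → r_5 = 3.5400

ranges = [2.4600, 1.2734, 1.4203, 3.4475, 3.5400]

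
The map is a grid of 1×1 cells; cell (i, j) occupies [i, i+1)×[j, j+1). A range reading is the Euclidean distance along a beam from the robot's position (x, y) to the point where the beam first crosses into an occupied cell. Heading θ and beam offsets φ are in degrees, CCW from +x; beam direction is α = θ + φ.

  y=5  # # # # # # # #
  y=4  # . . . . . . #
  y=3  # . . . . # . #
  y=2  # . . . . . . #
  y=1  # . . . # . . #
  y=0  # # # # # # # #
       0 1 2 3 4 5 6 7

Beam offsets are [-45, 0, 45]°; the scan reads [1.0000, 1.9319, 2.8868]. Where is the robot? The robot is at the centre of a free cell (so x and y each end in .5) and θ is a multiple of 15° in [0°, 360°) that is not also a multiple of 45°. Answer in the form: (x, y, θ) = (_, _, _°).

Candidates: 22 free-cell centres × 16 headings = 352 poses. Raycast each; keep the one whose scan matches to 4 dp.
  (1.5, 2.5, 300°): beam 1 = 1.5529 ≠ 1.0000 ✗
  (1.5, 1.5, 120°): beam 1 = 3.6235 ≠ 1.0000 ✗
  (2.5, 3.5, 285°): beam 1 = 2.8868 ≠ 1.0000 ✗
  …
  (3.5, 2.5, 15°): r_1=1.0000, r_2=1.9319, r_3=2.8868 — all match ✓
Only this pose fits every beam.

(x, y, θ) = (3.5, 2.5, 15°)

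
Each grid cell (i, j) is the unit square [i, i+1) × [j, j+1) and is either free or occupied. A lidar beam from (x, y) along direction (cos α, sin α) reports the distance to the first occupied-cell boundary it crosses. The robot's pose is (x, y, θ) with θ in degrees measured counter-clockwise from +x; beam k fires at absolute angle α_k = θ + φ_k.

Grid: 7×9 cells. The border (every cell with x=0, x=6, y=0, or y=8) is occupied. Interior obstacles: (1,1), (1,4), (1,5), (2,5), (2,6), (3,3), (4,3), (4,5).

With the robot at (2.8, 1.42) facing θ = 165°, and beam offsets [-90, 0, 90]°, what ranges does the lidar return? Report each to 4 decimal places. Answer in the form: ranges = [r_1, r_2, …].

ranges = [1.6357, 0.8282, 0.4348]

beam 1: φ=-90°, α=75°
  cosα=0.2588 sinα=0.9659 | (2,1) | tMaxX 0.7727 tMaxY 0.6005 | tΔX 3.8637 tΔY 1.0353
    t=0.6005 [y] (2,2)
    t=0.7727 [x] (3,2)
    t=1.6357 [y] (3,3) — stop
  → r_1 = 1.6357
beam 2: φ=0°, α=165°
  cosα=-0.9659 sinα=0.2588 | (2,1) | tMaxX 0.8282 tMaxY 2.2409 | tΔX 1.0353 tΔY 3.8637
    t=0.8282 [x] (1,1) — stop
  → r_2 = 0.8282
beam 3: φ=90°, α=255°
  cosα=-0.2588 sinα=-0.9659 | (2,1) | tMaxX 3.0910 tMaxY 0.4348 | tΔX 3.8637 tΔY 1.0353
    t=0.4348 [y] (2,0) — stop
  → r_3 = 0.4348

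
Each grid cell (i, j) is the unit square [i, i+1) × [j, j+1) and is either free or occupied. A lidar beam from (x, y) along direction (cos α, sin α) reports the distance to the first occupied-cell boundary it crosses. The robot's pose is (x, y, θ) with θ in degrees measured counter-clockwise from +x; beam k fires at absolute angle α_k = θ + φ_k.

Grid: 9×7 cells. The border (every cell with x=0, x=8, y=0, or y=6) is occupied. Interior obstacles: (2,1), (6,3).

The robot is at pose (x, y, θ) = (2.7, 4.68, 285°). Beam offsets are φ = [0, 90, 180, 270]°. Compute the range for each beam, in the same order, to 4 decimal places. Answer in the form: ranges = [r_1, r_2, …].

beam 1: φ=0°, α=285°
  cosα=0.2588 sinα=-0.9659 | (2,4) | tMaxX 1.1591 tMaxY 0.7040 | tΔX 3.8637 tΔY 1.0353
    t=0.7040 [y] (2,3)
    t=1.1591 [x] (3,3)
    t=1.7393 [y] (3,2)
    t=2.7745 [y] (3,1)
    t=3.8098 [y] (3,0) — stop
  → r_1 = 3.8098
beam 2: φ=90°, α=15°
  cosα=0.9659 sinα=0.2588 | (2,4) | tMaxX 0.3106 tMaxY 1.2364 | tΔX 1.0353 tΔY 3.8637
    t=0.3106 [x] (3,4)
    t=1.2364 [y] (3,5)
    t=1.3459 [x] (4,5)
    t=2.3811 [x] (5,5)
    t=3.4164 [x] (6,5)
    t=4.4517 [x] (7,5)
    t=5.1001 [y] (7,6) — stop
  → r_2 = 5.1001
beam 3: φ=180°, α=105°
  cosα=-0.2588 sinα=0.9659 | (2,4) | tMaxX 2.7046 tMaxY 0.3313 | tΔX 3.8637 tΔY 1.0353
    t=0.3313 [y] (2,5)
    t=1.3666 [y] (2,6) — stop
  → r_3 = 1.3666
beam 4: φ=270°, α=195°
  cosα=-0.9659 sinα=-0.2588 | (2,4) | tMaxX 0.7247 tMaxY 2.6273 | tΔX 1.0353 tΔY 3.8637
    t=0.7247 [x] (1,4)
    t=1.7600 [x] (0,4) — stop
  → r_4 = 1.7600

ranges = [3.8098, 5.1001, 1.3666, 1.7600]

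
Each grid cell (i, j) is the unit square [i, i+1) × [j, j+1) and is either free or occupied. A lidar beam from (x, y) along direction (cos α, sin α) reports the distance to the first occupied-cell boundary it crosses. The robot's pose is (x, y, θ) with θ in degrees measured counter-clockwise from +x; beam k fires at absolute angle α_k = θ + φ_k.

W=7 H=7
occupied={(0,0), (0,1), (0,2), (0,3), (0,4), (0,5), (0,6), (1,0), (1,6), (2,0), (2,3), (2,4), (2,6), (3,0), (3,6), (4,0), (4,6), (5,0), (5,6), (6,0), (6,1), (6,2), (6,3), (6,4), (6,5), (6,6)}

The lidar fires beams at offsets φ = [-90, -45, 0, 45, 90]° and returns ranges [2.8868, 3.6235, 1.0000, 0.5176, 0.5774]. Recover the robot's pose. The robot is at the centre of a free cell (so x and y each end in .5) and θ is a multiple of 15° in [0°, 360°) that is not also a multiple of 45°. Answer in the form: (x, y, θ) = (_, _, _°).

(x, y, θ) = (5.5, 4.5, 300°)

Candidates: 23 free-cell centres × 16 headings = 368 poses. Raycast each; keep the one whose scan matches to 4 dp.
  (3.5, 2.5, 15°): beam 1 = 1.5529 ≠ 2.8868 ✗
  (4.5, 2.5, 120°): beam 1 = 1.7321 ≠ 2.8868 ✗
  (3.5, 2.5, 75°): beam 1 = 2.5882 ≠ 2.8868 ✗
  …
  (5.5, 4.5, 300°): r_1=2.8868, r_2=3.6235, r_3=1.0000, r_4=0.5176, r_5=0.5774 — all match ✓
Unique over the lattice → pose = (5.5, 4.5, 300°).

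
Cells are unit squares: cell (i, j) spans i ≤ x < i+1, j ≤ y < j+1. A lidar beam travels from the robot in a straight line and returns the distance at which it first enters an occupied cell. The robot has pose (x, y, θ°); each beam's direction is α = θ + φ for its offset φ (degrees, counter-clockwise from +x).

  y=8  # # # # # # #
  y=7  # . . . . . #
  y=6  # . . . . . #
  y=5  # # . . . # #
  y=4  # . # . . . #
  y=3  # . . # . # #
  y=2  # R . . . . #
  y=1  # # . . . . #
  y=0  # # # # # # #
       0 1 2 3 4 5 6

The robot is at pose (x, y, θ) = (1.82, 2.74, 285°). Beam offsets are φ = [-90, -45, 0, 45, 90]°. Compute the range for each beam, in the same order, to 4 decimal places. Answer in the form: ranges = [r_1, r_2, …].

beam 1: φ=-90°, α=195°
  d=(-0.9659,-0.2588)  start (1,2)  tX=0.8489 tY=2.8591  stride 1/|dx|=1.0353 1/|dy|=3.8637
    cross x-line → (0,2), t=0.8489 (wall)
  → r_1 = 0.8489
beam 2: φ=-45°, α=240°
  d=(-0.5000,-0.8660)  start (1,2)  tX=1.6400 tY=0.8545  stride 1/|dx|=2.0000 1/|dy|=1.1547
    cross y-line → (1,1), t=0.8545 (wall)
  → r_2 = 0.8545
beam 3: φ=0°, α=285°
  d=(0.2588,-0.9659)  start (1,2)  tX=0.6955 tY=0.7661  stride 1/|dx|=3.8637 1/|dy|=1.0353
    cross x-line → (2,2), t=0.6955
    cross y-line → (2,1), t=0.7661
    cross y-line → (2,0), t=1.8014 (wall)
  → r_3 = 1.8014
beam 4: φ=45°, α=330°
  d=(0.8660,-0.5000)  start (1,2)  tX=0.2078 tY=1.4800  stride 1/|dx|=1.1547 1/|dy|=2.0000
    cross x-line → (2,2), t=0.2078
    cross x-line → (3,2), t=1.3625
    cross y-line → (3,1), t=1.4800
    cross x-line → (4,1), t=2.5172
    cross y-line → (4,0), t=3.4800 (wall)
  → r_4 = 3.4800
beam 5: φ=90°, α=15°
  d=(0.9659,0.2588)  start (1,2)  tX=0.1863 tY=1.0046  stride 1/|dx|=1.0353 1/|dy|=3.8637
    cross x-line → (2,2), t=0.1863
    cross y-line → (2,3), t=1.0046
    cross x-line → (3,3), t=1.2216 (wall)
  → r_5 = 1.2216

ranges = [0.8489, 0.8545, 1.8014, 3.4800, 1.2216]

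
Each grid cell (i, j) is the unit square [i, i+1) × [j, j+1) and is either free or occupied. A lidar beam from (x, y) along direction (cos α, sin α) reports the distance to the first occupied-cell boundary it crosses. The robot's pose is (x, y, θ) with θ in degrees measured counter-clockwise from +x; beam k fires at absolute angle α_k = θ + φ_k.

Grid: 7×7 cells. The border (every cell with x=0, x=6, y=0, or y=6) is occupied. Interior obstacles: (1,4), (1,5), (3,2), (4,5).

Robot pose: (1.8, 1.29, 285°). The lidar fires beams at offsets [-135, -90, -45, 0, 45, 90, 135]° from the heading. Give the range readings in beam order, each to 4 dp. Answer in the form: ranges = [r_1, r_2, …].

ranges = [0.9238, 0.8282, 0.3349, 0.3002, 0.5800, 4.3482, 4.4000]

beam 1: φ=-135°, α=150°
  dir = (cos 150°, sin 150°) = (-0.8660, 0.5000); from cell (1,1)
  next x-line at t=0.9238, next y-line at t=1.4200; Δt_x=1.1547, Δt_y=2.0000
    x: enter (0,1) at t=0.9238 ← occupied
  → r_1 = 0.9238
beam 2: φ=-90°, α=195°
  dir = (cos 195°, sin 195°) = (-0.9659, -0.2588); from cell (1,1)
  next x-line at t=0.8282, next y-line at t=1.1205; Δt_x=1.0353, Δt_y=3.8637
    x: enter (0,1) at t=0.8282 ← occupied
  → r_2 = 0.8282
beam 3: φ=-45°, α=240°
  dir = (cos 240°, sin 240°) = (-0.5000, -0.8660); from cell (1,1)
  next x-line at t=1.6000, next y-line at t=0.3349; Δt_x=2.0000, Δt_y=1.1547
    y: enter (1,0) at t=0.3349 ← occupied
  → r_3 = 0.3349
beam 4: φ=0°, α=285°
  dir = (cos 285°, sin 285°) = (0.2588, -0.9659); from cell (1,1)
  next x-line at t=0.7727, next y-line at t=0.3002; Δt_x=3.8637, Δt_y=1.0353
    y: enter (1,0) at t=0.3002 ← occupied
  → r_4 = 0.3002
beam 5: φ=45°, α=330°
  dir = (cos 330°, sin 330°) = (0.8660, -0.5000); from cell (1,1)
  next x-line at t=0.2309, next y-line at t=0.5800; Δt_x=1.1547, Δt_y=2.0000
    x: enter (2,1) at t=0.2309
    y: enter (2,0) at t=0.5800 ← occupied
  → r_5 = 0.5800
beam 6: φ=90°, α=15°
  dir = (cos 15°, sin 15°) = (0.9659, 0.2588); from cell (1,1)
  next x-line at t=0.2071, next y-line at t=2.7432; Δt_x=1.0353, Δt_y=3.8637
    x: enter (2,1) at t=0.2071
    x: enter (3,1) at t=1.2423
    x: enter (4,1) at t=2.2776
    y: enter (4,2) at t=2.7432
    x: enter (5,2) at t=3.3129
    x: enter (6,2) at t=4.3482 ← occupied
  → r_6 = 4.3482
beam 7: φ=135°, α=60°
  dir = (cos 60°, sin 60°) = (0.5000, 0.8660); from cell (1,1)
  next x-line at t=0.4000, next y-line at t=0.8198; Δt_x=2.0000, Δt_y=1.1547
    x: enter (2,1) at t=0.4000
    y: enter (2,2) at t=0.8198
    y: enter (2,3) at t=1.9745
    x: enter (3,3) at t=2.4000
    y: enter (3,4) at t=3.1292
    y: enter (3,5) at t=4.2839
    x: enter (4,5) at t=4.4000 ← occupied
  → r_7 = 4.4000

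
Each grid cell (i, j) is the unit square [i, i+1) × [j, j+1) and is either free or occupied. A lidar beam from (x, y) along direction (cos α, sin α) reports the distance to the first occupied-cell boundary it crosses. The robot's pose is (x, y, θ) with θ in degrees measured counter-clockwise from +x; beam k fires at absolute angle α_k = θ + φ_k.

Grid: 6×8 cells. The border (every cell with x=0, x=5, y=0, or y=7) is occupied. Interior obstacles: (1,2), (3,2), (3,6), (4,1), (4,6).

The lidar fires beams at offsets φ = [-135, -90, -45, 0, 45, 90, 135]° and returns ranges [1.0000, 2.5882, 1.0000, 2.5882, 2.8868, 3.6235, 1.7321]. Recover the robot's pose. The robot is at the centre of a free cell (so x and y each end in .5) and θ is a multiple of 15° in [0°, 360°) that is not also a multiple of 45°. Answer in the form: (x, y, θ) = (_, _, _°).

Enumerate (i+0.5, j+0.5, θ) over the 19 free cells and 16 admissible headings. For each, cast all 7 beams and compare to the given ranges.
  (4.5, 5.5, 345°): beam 1 = 4.0415 ≠ 1.0000 ✗
  (3.5, 5.5, 30°): beam 1 = 4.6587 ≠ 1.0000 ✗
  (3.5, 4.5, 330°): beam 1 = 2.5882 ≠ 1.0000 ✗
  (4.5, 5.5, 60°): beam 1 = 1.9319 ≠ 1.0000 ✗
  (3.5, 3.5, 330°): beam 1 = 1.9319 ≠ 1.0000 ✗
  …
  (2.5, 3.5, 15°): r_1=1.0000, r_2=2.5882, r_3=1.0000, r_4=2.5882, r_5=2.8868, r_6=3.6235, r_7=1.7321 — all match ✓
Unique over the lattice → pose = (2.5, 3.5, 15°).

(x, y, θ) = (2.5, 3.5, 15°)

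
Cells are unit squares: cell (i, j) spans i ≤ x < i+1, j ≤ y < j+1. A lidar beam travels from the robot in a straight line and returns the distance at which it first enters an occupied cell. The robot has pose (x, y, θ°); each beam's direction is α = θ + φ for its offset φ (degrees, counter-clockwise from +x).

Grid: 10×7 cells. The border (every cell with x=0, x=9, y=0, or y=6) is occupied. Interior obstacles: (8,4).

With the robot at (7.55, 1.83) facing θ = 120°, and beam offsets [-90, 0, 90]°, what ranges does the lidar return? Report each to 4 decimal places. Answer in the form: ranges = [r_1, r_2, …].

beam 1: φ=-90°, α=30°
  d=(0.8660,0.5000)  start (7,1)  tX=0.5196 tY=0.3400  stride 1/|dx|=1.1547 1/|dy|=2.0000
    cross y-line → (7,2), t=0.3400
    cross x-line → (8,2), t=0.5196
    cross x-line → (9,2), t=1.6743 (wall)
  → r_1 = 1.6743
beam 2: φ=0°, α=120°
  d=(-0.5000,0.8660)  start (7,1)  tX=1.1000 tY=0.1963  stride 1/|dx|=2.0000 1/|dy|=1.1547
    cross y-line → (7,2), t=0.1963
    cross x-line → (6,2), t=1.1000
    cross y-line → (6,3), t=1.3510
    cross y-line → (6,4), t=2.5057
    cross x-line → (5,4), t=3.1000
    cross y-line → (5,5), t=3.6604
    cross y-line → (5,6), t=4.8151 (wall)
  → r_2 = 4.8151
beam 3: φ=90°, α=210°
  d=(-0.8660,-0.5000)  start (7,1)  tX=0.6351 tY=1.6600  stride 1/|dx|=1.1547 1/|dy|=2.0000
    cross x-line → (6,1), t=0.6351
    cross y-line → (6,0), t=1.6600 (wall)
  → r_3 = 1.6600

ranges = [1.6743, 4.8151, 1.6600]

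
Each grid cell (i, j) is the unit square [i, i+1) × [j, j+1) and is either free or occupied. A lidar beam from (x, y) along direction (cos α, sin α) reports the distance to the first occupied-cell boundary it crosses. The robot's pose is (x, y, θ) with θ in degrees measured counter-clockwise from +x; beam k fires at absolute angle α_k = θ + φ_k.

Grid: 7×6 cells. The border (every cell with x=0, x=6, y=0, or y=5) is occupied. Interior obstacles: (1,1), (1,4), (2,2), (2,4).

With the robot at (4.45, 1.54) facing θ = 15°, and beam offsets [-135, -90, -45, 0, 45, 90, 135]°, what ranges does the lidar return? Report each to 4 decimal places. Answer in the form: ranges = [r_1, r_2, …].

beam 1: φ=-135°, α=240°
  dir = (cos 240°, sin 240°) = (-0.5000, -0.8660); from cell (4,1)
  next x-line at t=0.9000, next y-line at t=0.6235; Δt_x=2.0000, Δt_y=1.1547
    y: enter (4,0) at t=0.6235 ← occupied
  → r_1 = 0.6235
beam 2: φ=-90°, α=285°
  dir = (cos 285°, sin 285°) = (0.2588, -0.9659); from cell (4,1)
  next x-line at t=2.1250, next y-line at t=0.5590; Δt_x=3.8637, Δt_y=1.0353
    y: enter (4,0) at t=0.5590 ← occupied
  → r_2 = 0.5590
beam 3: φ=-45°, α=330°
  dir = (cos 330°, sin 330°) = (0.8660, -0.5000); from cell (4,1)
  next x-line at t=0.6351, next y-line at t=1.0800; Δt_x=1.1547, Δt_y=2.0000
    x: enter (5,1) at t=0.6351
    y: enter (5,0) at t=1.0800 ← occupied
  → r_3 = 1.0800
beam 4: φ=0°, α=15°
  dir = (cos 15°, sin 15°) = (0.9659, 0.2588); from cell (4,1)
  next x-line at t=0.5694, next y-line at t=1.7773; Δt_x=1.0353, Δt_y=3.8637
    x: enter (5,1) at t=0.5694
    x: enter (6,1) at t=1.6047 ← occupied
  → r_4 = 1.6047
beam 5: φ=45°, α=60°
  dir = (cos 60°, sin 60°) = (0.5000, 0.8660); from cell (4,1)
  next x-line at t=1.1000, next y-line at t=0.5312; Δt_x=2.0000, Δt_y=1.1547
    y: enter (4,2) at t=0.5312
    x: enter (5,2) at t=1.1000
    y: enter (5,3) at t=1.6859
    y: enter (5,4) at t=2.8406
    x: enter (6,4) at t=3.1000 ← occupied
  → r_5 = 3.1000
beam 6: φ=90°, α=105°
  dir = (cos 105°, sin 105°) = (-0.2588, 0.9659); from cell (4,1)
  next x-line at t=1.7387, next y-line at t=0.4762; Δt_x=3.8637, Δt_y=1.0353
    y: enter (4,2) at t=0.4762
    y: enter (4,3) at t=1.5115
    x: enter (3,3) at t=1.7387
    y: enter (3,4) at t=2.5468
    y: enter (3,5) at t=3.5821 ← occupied
  → r_6 = 3.5821
beam 7: φ=135°, α=150°
  dir = (cos 150°, sin 150°) = (-0.8660, 0.5000); from cell (4,1)
  next x-line at t=0.5196, next y-line at t=0.9200; Δt_x=1.1547, Δt_y=2.0000
    x: enter (3,1) at t=0.5196
    y: enter (3,2) at t=0.9200
    x: enter (2,2) at t=1.6743 ← occupied
  → r_7 = 1.6743

ranges = [0.6235, 0.5590, 1.0800, 1.6047, 3.1000, 3.5821, 1.6743]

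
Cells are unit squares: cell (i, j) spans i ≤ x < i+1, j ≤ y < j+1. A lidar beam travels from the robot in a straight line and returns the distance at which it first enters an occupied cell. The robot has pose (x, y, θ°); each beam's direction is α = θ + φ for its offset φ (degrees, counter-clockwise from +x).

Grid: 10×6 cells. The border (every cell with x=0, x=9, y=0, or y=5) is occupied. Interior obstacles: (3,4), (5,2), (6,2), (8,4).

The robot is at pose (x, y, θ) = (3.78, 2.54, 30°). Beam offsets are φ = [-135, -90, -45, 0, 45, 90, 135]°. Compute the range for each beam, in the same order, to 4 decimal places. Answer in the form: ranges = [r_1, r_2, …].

ranges = [1.5943, 1.7782, 1.2630, 4.8728, 2.5468, 2.8406, 2.8781]

beam 1: φ=-135°, α=255°
  direction (-0.2588, -0.9659); cell (3,2); t to first gridline: x 3.0137, y 0.5590 (then +3.8637 / +1.0353)
    (3,1) via y @ 0.5590
    (3,0) via y @ 1.5943  # hit
  → r_1 = 1.5943
beam 2: φ=-90°, α=300°
  direction (0.5000, -0.8660); cell (3,2); t to first gridline: x 0.4400, y 0.6235 (then +2.0000 / +1.1547)
    (4,2) via x @ 0.4400
    (4,1) via y @ 0.6235
    (4,0) via y @ 1.7782  # hit
  → r_2 = 1.7782
beam 3: φ=-45°, α=345°
  direction (0.9659, -0.2588); cell (3,2); t to first gridline: x 0.2278, y 2.0864 (then +1.0353 / +3.8637)
    (4,2) via x @ 0.2278
    (5,2) via x @ 1.2630  # hit
  → r_3 = 1.2630
beam 4: φ=0°, α=30°
  direction (0.8660, 0.5000); cell (3,2); t to first gridline: x 0.2540, y 0.9200 (then +1.1547 / +2.0000)
    (4,2) via x @ 0.2540
    (4,3) via y @ 0.9200
    (5,3) via x @ 1.4087
    (6,3) via x @ 2.5634
    (6,4) via y @ 2.9200
    (7,4) via x @ 3.7181
    (8,4) via x @ 4.8728  # hit
  → r_4 = 4.8728
beam 5: φ=45°, α=75°
  direction (0.2588, 0.9659); cell (3,2); t to first gridline: x 0.8500, y 0.4762 (then +3.8637 / +1.0353)
    (3,3) via y @ 0.4762
    (4,3) via x @ 0.8500
    (4,4) via y @ 1.5115
    (4,5) via y @ 2.5468  # hit
  → r_5 = 2.5468
beam 6: φ=90°, α=120°
  direction (-0.5000, 0.8660); cell (3,2); t to first gridline: x 1.5600, y 0.5312 (then +2.0000 / +1.1547)
    (3,3) via y @ 0.5312
    (2,3) via x @ 1.5600
    (2,4) via y @ 1.6859
    (2,5) via y @ 2.8406  # hit
  → r_6 = 2.8406
beam 7: φ=135°, α=165°
  direction (-0.9659, 0.2588); cell (3,2); t to first gridline: x 0.8075, y 1.7773 (then +1.0353 / +3.8637)
    (2,2) via x @ 0.8075
    (2,3) via y @ 1.7773
    (1,3) via x @ 1.8428
    (0,3) via x @ 2.8781  # hit
  → r_7 = 2.8781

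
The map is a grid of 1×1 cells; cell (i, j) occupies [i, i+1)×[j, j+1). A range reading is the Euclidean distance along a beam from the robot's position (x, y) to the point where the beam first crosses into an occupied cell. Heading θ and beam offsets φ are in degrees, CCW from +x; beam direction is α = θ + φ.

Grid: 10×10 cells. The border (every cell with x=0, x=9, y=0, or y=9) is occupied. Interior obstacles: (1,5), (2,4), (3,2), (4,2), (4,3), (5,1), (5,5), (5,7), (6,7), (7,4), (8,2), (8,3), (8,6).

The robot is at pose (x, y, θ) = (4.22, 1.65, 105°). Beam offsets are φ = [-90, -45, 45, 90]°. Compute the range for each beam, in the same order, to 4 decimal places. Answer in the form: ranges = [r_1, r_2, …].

beam 1: φ=-90°, α=15°
  d=(0.9659,0.2588)  start (4,1)  tX=0.8075 tY=1.3523  stride 1/|dx|=1.0353 1/|dy|=3.8637
    cross x-line → (5,1), t=0.8075 (wall)
  → r_1 = 0.8075
beam 2: φ=-45°, α=60°
  d=(0.5000,0.8660)  start (4,1)  tX=1.5600 tY=0.4041  stride 1/|dx|=2.0000 1/|dy|=1.1547
    cross y-line → (4,2), t=0.4041 (wall)
  → r_2 = 0.4041
beam 3: φ=45°, α=150°
  d=(-0.8660,0.5000)  start (4,1)  tX=0.2540 tY=0.7000  stride 1/|dx|=1.1547 1/|dy|=2.0000
    cross x-line → (3,1), t=0.2540
    cross y-line → (3,2), t=0.7000 (wall)
  → r_3 = 0.7000
beam 4: φ=90°, α=195°
  d=(-0.9659,-0.2588)  start (4,1)  tX=0.2278 tY=2.5114  stride 1/|dx|=1.0353 1/|dy|=3.8637
    cross x-line → (3,1), t=0.2278
    cross x-line → (2,1), t=1.2630
    cross x-line → (1,1), t=2.2983
    cross y-line → (1,0), t=2.5114 (wall)
  → r_4 = 2.5114

ranges = [0.8075, 0.4041, 0.7000, 2.5114]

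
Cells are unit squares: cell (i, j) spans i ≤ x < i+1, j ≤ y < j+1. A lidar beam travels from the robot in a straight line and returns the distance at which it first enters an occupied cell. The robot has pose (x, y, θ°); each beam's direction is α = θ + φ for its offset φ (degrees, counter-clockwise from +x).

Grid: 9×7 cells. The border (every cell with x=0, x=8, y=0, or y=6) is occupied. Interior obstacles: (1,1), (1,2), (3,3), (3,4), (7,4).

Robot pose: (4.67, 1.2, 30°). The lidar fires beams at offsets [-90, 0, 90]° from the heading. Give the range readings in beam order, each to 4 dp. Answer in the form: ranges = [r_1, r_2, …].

beam 1: φ=-90°, α=300°
  direction (0.5000, -0.8660); cell (4,1); t to first gridline: x 0.6600, y 0.2309 (then +2.0000 / +1.1547)
    (4,0) via y @ 0.2309  # hit
  → r_1 = 0.2309
beam 2: φ=0°, α=30°
  direction (0.8660, 0.5000); cell (4,1); t to first gridline: x 0.3811, y 1.6000 (then +1.1547 / +2.0000)
    (5,1) via x @ 0.3811
    (6,1) via x @ 1.5358
    (6,2) via y @ 1.6000
    (7,2) via x @ 2.6905
    (7,3) via y @ 3.6000
    (8,3) via x @ 3.8452  # hit
  → r_2 = 3.8452
beam 3: φ=90°, α=120°
  direction (-0.5000, 0.8660); cell (4,1); t to first gridline: x 1.3400, y 0.9238 (then +2.0000 / +1.1547)
    (4,2) via y @ 0.9238
    (3,2) via x @ 1.3400
    (3,3) via y @ 2.0785  # hit
  → r_3 = 2.0785

ranges = [0.2309, 3.8452, 2.0785]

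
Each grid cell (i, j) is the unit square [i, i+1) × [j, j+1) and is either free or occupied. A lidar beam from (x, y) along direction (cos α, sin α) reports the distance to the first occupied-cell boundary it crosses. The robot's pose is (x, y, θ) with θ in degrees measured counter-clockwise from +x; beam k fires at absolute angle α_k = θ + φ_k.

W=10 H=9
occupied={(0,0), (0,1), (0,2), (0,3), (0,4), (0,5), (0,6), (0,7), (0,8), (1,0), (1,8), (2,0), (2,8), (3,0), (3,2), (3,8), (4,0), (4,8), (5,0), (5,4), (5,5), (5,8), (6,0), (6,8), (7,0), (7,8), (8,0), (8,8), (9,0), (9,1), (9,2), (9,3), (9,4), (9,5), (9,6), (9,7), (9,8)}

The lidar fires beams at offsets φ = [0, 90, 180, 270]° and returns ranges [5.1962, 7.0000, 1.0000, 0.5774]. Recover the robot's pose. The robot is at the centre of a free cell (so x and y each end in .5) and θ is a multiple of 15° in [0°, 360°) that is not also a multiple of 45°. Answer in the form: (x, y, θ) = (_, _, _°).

(x, y, θ) = (5.5, 7.5, 210°)

Candidates: 53 free-cell centres × 16 headings = 848 poses. Raycast each; keep the one whose scan matches to 4 dp.
  (4.5, 7.5, 345°): beam 1 = 4.6587 ≠ 5.1962 ✗
  (8.5, 6.5, 345°): beam 1 = 0.5176 ≠ 5.1962 ✗
  (6.5, 5.5, 165°): beam 1 = 0.5176 ≠ 5.1962 ✗
  (1.5, 1.5, 240°): beam 1 = 0.5774 ≠ 5.1962 ✗
  …
  (5.5, 7.5, 210°): r_1=5.1962, r_2=7.0000, r_3=1.0000, r_4=0.5774 — all match ✓
Only this pose fits every beam.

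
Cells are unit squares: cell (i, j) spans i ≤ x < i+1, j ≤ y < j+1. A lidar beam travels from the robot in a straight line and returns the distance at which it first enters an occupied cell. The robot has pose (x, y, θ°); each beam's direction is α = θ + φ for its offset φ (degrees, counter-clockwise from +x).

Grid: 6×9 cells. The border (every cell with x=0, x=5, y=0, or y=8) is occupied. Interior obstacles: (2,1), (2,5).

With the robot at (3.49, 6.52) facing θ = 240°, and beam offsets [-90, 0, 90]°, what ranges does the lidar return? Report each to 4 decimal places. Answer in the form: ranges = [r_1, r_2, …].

ranges = [2.8752, 0.9800, 1.7436]

beam 1: φ=-90°, α=150°
  d=(-0.8660,0.5000)  start (3,6)  tX=0.5658 tY=0.9600  stride 1/|dx|=1.1547 1/|dy|=2.0000
    cross x-line → (2,6), t=0.5658
    cross y-line → (2,7), t=0.9600
    cross x-line → (1,7), t=1.7205
    cross x-line → (0,7), t=2.8752 (wall)
  → r_1 = 2.8752
beam 2: φ=0°, α=240°
  d=(-0.5000,-0.8660)  start (3,6)  tX=0.9800 tY=0.6004  stride 1/|dx|=2.0000 1/|dy|=1.1547
    cross y-line → (3,5), t=0.6004
    cross x-line → (2,5), t=0.9800 (wall)
  → r_2 = 0.9800
beam 3: φ=90°, α=330°
  d=(0.8660,-0.5000)  start (3,6)  tX=0.5889 tY=1.0400  stride 1/|dx|=1.1547 1/|dy|=2.0000
    cross x-line → (4,6), t=0.5889
    cross y-line → (4,5), t=1.0400
    cross x-line → (5,5), t=1.7436 (wall)
  → r_3 = 1.7436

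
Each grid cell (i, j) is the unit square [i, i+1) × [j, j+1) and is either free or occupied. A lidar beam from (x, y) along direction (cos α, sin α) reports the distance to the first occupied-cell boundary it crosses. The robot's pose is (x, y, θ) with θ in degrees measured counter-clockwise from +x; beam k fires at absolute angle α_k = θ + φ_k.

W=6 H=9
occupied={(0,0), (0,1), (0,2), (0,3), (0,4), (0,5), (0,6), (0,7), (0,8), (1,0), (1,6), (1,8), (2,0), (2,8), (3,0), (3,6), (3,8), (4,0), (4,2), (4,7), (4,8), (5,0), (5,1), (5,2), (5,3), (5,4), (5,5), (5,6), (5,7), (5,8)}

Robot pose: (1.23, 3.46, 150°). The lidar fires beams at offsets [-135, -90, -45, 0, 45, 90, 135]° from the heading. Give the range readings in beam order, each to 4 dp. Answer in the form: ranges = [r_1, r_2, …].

beam 1: φ=-135°, α=15°
  direction (0.9659, 0.2588); cell (1,3); t to first gridline: x 0.7972, y 2.0864 (then +1.0353 / +3.8637)
    (2,3) via x @ 0.7972
    (3,3) via x @ 1.8324
    (3,4) via y @ 2.0864
    (4,4) via x @ 2.8677
    (5,4) via x @ 3.9030  # hit
  → r_1 = 3.9030
beam 2: φ=-90°, α=60°
  direction (0.5000, 0.8660); cell (1,3); t to first gridline: x 1.5400, y 0.6235 (then +2.0000 / +1.1547)
    (1,4) via y @ 0.6235
    (2,4) via x @ 1.5400
    (2,5) via y @ 1.7782
    (2,6) via y @ 2.9329
    (3,6) via x @ 3.5400  # hit
  → r_2 = 3.5400
beam 3: φ=-45°, α=105°
  direction (-0.2588, 0.9659); cell (1,3); t to first gridline: x 0.8887, y 0.5590 (then +3.8637 / +1.0353)
    (1,4) via y @ 0.5590
    (0,4) via x @ 0.8887  # hit
  → r_3 = 0.8887
beam 4: φ=0°, α=150°
  direction (-0.8660, 0.5000); cell (1,3); t to first gridline: x 0.2656, y 1.0800 (then +1.1547 / +2.0000)
    (0,3) via x @ 0.2656  # hit
  → r_4 = 0.2656
beam 5: φ=45°, α=195°
  direction (-0.9659, -0.2588); cell (1,3); t to first gridline: x 0.2381, y 1.7773 (then +1.0353 / +3.8637)
    (0,3) via x @ 0.2381  # hit
  → r_5 = 0.2381
beam 6: φ=90°, α=240°
  direction (-0.5000, -0.8660); cell (1,3); t to first gridline: x 0.4600, y 0.5312 (then +2.0000 / +1.1547)
    (0,3) via x @ 0.4600  # hit
  → r_6 = 0.4600
beam 7: φ=135°, α=285°
  direction (0.2588, -0.9659); cell (1,3); t to first gridline: x 2.9751, y 0.4762 (then +3.8637 / +1.0353)
    (1,2) via y @ 0.4762
    (1,1) via y @ 1.5115
    (1,0) via y @ 2.5468  # hit
  → r_7 = 2.5468

ranges = [3.9030, 3.5400, 0.8887, 0.2656, 0.2381, 0.4600, 2.5468]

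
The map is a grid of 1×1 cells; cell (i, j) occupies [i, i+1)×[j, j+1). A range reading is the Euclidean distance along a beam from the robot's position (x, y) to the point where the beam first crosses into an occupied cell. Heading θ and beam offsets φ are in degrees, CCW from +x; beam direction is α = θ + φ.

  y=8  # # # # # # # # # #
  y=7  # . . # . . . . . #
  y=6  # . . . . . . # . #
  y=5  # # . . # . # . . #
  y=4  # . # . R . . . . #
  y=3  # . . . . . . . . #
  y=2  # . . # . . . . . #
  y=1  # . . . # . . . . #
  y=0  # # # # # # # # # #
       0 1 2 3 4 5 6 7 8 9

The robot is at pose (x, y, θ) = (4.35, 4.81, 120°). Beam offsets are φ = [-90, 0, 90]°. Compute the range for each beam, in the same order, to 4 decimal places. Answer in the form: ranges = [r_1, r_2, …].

beam 1: φ=-90°, α=30°
  d=(0.8660,0.5000)  start (4,4)  tX=0.7506 tY=0.3800  stride 1/|dx|=1.1547 1/|dy|=2.0000
    cross y-line → (4,5), t=0.3800 (wall)
  → r_1 = 0.3800
beam 2: φ=0°, α=120°
  d=(-0.5000,0.8660)  start (4,4)  tX=0.7000 tY=0.2194  stride 1/|dx|=2.0000 1/|dy|=1.1547
    cross y-line → (4,5), t=0.2194 (wall)
  → r_2 = 0.2194
beam 3: φ=90°, α=210°
  d=(-0.8660,-0.5000)  start (4,4)  tX=0.4041 tY=1.6200  stride 1/|dx|=1.1547 1/|dy|=2.0000
    cross x-line → (3,4), t=0.4041
    cross x-line → (2,4), t=1.5588 (wall)
  → r_3 = 1.5588

ranges = [0.3800, 0.2194, 1.5588]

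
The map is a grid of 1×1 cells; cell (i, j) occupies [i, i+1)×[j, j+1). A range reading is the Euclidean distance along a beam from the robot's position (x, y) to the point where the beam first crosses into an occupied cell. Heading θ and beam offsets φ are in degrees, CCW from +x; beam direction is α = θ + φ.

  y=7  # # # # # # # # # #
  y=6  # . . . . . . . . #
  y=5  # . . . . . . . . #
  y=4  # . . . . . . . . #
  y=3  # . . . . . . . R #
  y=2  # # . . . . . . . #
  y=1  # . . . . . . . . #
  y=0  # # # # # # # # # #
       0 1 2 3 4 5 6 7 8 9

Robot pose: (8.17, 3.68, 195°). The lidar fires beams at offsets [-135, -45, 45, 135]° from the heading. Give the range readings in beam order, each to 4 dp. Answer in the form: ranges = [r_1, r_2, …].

beam 1: φ=-135°, α=60°
  dir = (cos 60°, sin 60°) = (0.5000, 0.8660); from cell (8,3)
  next x-line at t=1.6600, next y-line at t=0.3695; Δt_x=2.0000, Δt_y=1.1547
    y: enter (8,4) at t=0.3695
    y: enter (8,5) at t=1.5242
    x: enter (9,5) at t=1.6600 ← occupied
  → r_1 = 1.6600
beam 2: φ=-45°, α=150°
  dir = (cos 150°, sin 150°) = (-0.8660, 0.5000); from cell (8,3)
  next x-line at t=0.1963, next y-line at t=0.6400; Δt_x=1.1547, Δt_y=2.0000
    x: enter (7,3) at t=0.1963
    y: enter (7,4) at t=0.6400
    x: enter (6,4) at t=1.3510
    x: enter (5,4) at t=2.5057
    y: enter (5,5) at t=2.6400
    x: enter (4,5) at t=3.6604
    y: enter (4,6) at t=4.6400
    x: enter (3,6) at t=4.8151
    x: enter (2,6) at t=5.9698
    y: enter (2,7) at t=6.6400 ← occupied
  → r_2 = 6.6400
beam 3: φ=45°, α=240°
  dir = (cos 240°, sin 240°) = (-0.5000, -0.8660); from cell (8,3)
  next x-line at t=0.3400, next y-line at t=0.7852; Δt_x=2.0000, Δt_y=1.1547
    x: enter (7,3) at t=0.3400
    y: enter (7,2) at t=0.7852
    y: enter (7,1) at t=1.9399
    x: enter (6,1) at t=2.3400
    y: enter (6,0) at t=3.0946 ← occupied
  → r_3 = 3.0946
beam 4: φ=135°, α=330°
  dir = (cos 330°, sin 330°) = (0.8660, -0.5000); from cell (8,3)
  next x-line at t=0.9584, next y-line at t=1.3600; Δt_x=1.1547, Δt_y=2.0000
    x: enter (9,3) at t=0.9584 ← occupied
  → r_4 = 0.9584

ranges = [1.6600, 6.6400, 3.0946, 0.9584]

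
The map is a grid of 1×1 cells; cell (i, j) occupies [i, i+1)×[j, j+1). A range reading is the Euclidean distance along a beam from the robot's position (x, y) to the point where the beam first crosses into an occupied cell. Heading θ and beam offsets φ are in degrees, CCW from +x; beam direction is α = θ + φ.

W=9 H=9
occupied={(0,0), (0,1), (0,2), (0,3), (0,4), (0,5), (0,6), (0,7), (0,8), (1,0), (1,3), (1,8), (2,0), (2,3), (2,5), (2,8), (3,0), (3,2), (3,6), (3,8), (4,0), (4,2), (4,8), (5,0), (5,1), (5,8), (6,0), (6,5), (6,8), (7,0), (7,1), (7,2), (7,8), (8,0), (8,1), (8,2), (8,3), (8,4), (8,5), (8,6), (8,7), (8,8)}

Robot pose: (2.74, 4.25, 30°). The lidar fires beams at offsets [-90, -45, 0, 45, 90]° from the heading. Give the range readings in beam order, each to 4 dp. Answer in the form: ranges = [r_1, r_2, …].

ranges = [0.2887, 4.8296, 6.0737, 0.7765, 0.8660]

beam 1: φ=-90°, α=300°
  cosα=0.5000 sinα=-0.8660 | (2,4) | tMaxX 0.5200 tMaxY 0.2887 | tΔX 2.0000 tΔY 1.1547
    t=0.2887 [y] (2,3) — stop
  → r_1 = 0.2887
beam 2: φ=-45°, α=345°
  cosα=0.9659 sinα=-0.2588 | (2,4) | tMaxX 0.2692 tMaxY 0.9659 | tΔX 1.0353 tΔY 3.8637
    t=0.2692 [x] (3,4)
    t=0.9659 [y] (3,3)
    t=1.3044 [x] (4,3)
    t=2.3397 [x] (5,3)
    t=3.3750 [x] (6,3)
    t=4.4103 [x] (7,3)
    t=4.8296 [y] (7,2) — stop
  → r_2 = 4.8296
beam 3: φ=0°, α=30°
  cosα=0.8660 sinα=0.5000 | (2,4) | tMaxX 0.3002 tMaxY 1.5000 | tΔX 1.1547 tΔY 2.0000
    t=0.3002 [x] (3,4)
    t=1.4549 [x] (4,4)
    t=1.5000 [y] (4,5)
    t=2.6096 [x] (5,5)
    t=3.5000 [y] (5,6)
    t=3.7643 [x] (6,6)
    t=4.9190 [x] (7,6)
    t=5.5000 [y] (7,7)
    t=6.0737 [x] (8,7) — stop
  → r_3 = 6.0737
beam 4: φ=45°, α=75°
  cosα=0.2588 sinα=0.9659 | (2,4) | tMaxX 1.0046 tMaxY 0.7765 | tΔX 3.8637 tΔY 1.0353
    t=0.7765 [y] (2,5) — stop
  → r_4 = 0.7765
beam 5: φ=90°, α=120°
  cosα=-0.5000 sinα=0.8660 | (2,4) | tMaxX 1.4800 tMaxY 0.8660 | tΔX 2.0000 tΔY 1.1547
    t=0.8660 [y] (2,5) — stop
  → r_5 = 0.8660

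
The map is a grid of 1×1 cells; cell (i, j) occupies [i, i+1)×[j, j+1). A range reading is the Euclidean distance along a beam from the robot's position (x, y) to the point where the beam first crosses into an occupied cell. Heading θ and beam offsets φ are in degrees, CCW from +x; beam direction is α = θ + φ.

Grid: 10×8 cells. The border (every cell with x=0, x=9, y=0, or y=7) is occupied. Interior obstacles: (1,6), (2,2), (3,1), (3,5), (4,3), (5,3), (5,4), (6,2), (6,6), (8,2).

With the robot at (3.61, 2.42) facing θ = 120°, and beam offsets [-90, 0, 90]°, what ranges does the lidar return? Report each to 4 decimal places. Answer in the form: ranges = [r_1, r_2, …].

ranges = [1.1600, 4.1338, 0.7044]

beam 1: φ=-90°, α=30°
  direction (0.8660, 0.5000); cell (3,2); t to first gridline: x 0.4503, y 1.1600 (then +1.1547 / +2.0000)
    (4,2) via x @ 0.4503
    (4,3) via y @ 1.1600  # hit
  → r_1 = 1.1600
beam 2: φ=0°, α=120°
  direction (-0.5000, 0.8660); cell (3,2); t to first gridline: x 1.2200, y 0.6697 (then +2.0000 / +1.1547)
    (3,3) via y @ 0.6697
    (2,3) via x @ 1.2200
    (2,4) via y @ 1.8244
    (2,5) via y @ 2.9791
    (1,5) via x @ 3.2200
    (1,6) via y @ 4.1338  # hit
  → r_2 = 4.1338
beam 3: φ=90°, α=210°
  direction (-0.8660, -0.5000); cell (3,2); t to first gridline: x 0.7044, y 0.8400 (then +1.1547 / +2.0000)
    (2,2) via x @ 0.7044  # hit
  → r_3 = 0.7044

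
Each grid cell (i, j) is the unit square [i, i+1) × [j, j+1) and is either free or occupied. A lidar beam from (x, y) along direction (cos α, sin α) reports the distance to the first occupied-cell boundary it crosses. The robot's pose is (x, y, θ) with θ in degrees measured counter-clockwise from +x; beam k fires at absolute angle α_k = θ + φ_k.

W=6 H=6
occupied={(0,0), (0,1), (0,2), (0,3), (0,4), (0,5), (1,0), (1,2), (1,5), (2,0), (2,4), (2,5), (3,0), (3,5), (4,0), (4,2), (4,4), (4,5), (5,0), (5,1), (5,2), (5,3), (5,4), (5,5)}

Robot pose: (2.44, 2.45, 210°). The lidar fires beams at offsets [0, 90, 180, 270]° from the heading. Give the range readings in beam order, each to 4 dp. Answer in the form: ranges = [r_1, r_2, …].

beam 1: φ=0°, α=210°
  dir = (cos 210°, sin 210°) = (-0.8660, -0.5000); from cell (2,2)
  next x-line at t=0.5081, next y-line at t=0.9000; Δt_x=1.1547, Δt_y=2.0000
    x: enter (1,2) at t=0.5081 ← occupied
  → r_1 = 0.5081
beam 2: φ=90°, α=300°
  dir = (cos 300°, sin 300°) = (0.5000, -0.8660); from cell (2,2)
  next x-line at t=1.1200, next y-line at t=0.5196; Δt_x=2.0000, Δt_y=1.1547
    y: enter (2,1) at t=0.5196
    x: enter (3,1) at t=1.1200
    y: enter (3,0) at t=1.6743 ← occupied
  → r_2 = 1.6743
beam 3: φ=180°, α=30°
  dir = (cos 30°, sin 30°) = (0.8660, 0.5000); from cell (2,2)
  next x-line at t=0.6466, next y-line at t=1.1000; Δt_x=1.1547, Δt_y=2.0000
    x: enter (3,2) at t=0.6466
    y: enter (3,3) at t=1.1000
    x: enter (4,3) at t=1.8013
    x: enter (5,3) at t=2.9560 ← occupied
  → r_3 = 2.9560
beam 4: φ=270°, α=120°
  dir = (cos 120°, sin 120°) = (-0.5000, 0.8660); from cell (2,2)
  next x-line at t=0.8800, next y-line at t=0.6351; Δt_x=2.0000, Δt_y=1.1547
    y: enter (2,3) at t=0.6351
    x: enter (1,3) at t=0.8800
    y: enter (1,4) at t=1.7898
    x: enter (0,4) at t=2.8800 ← occupied
  → r_4 = 2.8800

ranges = [0.5081, 1.6743, 2.9560, 2.8800]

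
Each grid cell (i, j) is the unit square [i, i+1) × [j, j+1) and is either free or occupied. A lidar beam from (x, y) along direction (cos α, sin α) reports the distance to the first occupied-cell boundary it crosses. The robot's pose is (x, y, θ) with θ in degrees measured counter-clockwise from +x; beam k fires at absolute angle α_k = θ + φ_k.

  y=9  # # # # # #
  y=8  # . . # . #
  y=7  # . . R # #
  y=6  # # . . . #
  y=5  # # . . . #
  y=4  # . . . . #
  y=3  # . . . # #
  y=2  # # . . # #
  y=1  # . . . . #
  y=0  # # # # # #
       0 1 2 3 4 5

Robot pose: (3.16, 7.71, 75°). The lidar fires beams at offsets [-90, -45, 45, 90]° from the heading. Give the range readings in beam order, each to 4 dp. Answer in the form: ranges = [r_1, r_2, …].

ranges = [0.8696, 0.5800, 1.4896, 2.2362]

beam 1: φ=-90°, α=345°
  cosα=0.9659 sinα=-0.2588 | (3,7) | tMaxX 0.8696 tMaxY 2.7432 | tΔX 1.0353 tΔY 3.8637
    t=0.8696 [x] (4,7) — stop
  → r_1 = 0.8696
beam 2: φ=-45°, α=30°
  cosα=0.8660 sinα=0.5000 | (3,7) | tMaxX 0.9699 tMaxY 0.5800 | tΔX 1.1547 tΔY 2.0000
    t=0.5800 [y] (3,8) — stop
  → r_2 = 0.5800
beam 3: φ=45°, α=120°
  cosα=-0.5000 sinα=0.8660 | (3,7) | tMaxX 0.3200 tMaxY 0.3349 | tΔX 2.0000 tΔY 1.1547
    t=0.3200 [x] (2,7)
    t=0.3349 [y] (2,8)
    t=1.4896 [y] (2,9) — stop
  → r_3 = 1.4896
beam 4: φ=90°, α=165°
  cosα=-0.9659 sinα=0.2588 | (3,7) | tMaxX 0.1656 tMaxY 1.1205 | tΔX 1.0353 tΔY 3.8637
    t=0.1656 [x] (2,7)
    t=1.1205 [y] (2,8)
    t=1.2009 [x] (1,8)
    t=2.2362 [x] (0,8) — stop
  → r_4 = 2.2362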